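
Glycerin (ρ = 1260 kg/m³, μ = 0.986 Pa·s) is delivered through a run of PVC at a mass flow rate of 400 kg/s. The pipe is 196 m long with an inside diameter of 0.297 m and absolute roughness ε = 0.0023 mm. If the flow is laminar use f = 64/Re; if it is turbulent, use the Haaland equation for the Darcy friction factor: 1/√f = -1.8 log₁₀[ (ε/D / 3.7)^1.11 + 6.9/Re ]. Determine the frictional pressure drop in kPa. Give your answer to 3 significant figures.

A = πD²/4 = π(0.297)²/4 = 0.06928 m²; mean velocity V = ṁ/(ρA) = 400/(1260 · 0.06928) = 4.582 m/s.
Reynolds number Re = ρVD/μ = 1260 · 4.582 · 0.297 / 0.986 = 1739.
Re < 2300 → laminar flow, so f = 64/Re = 64/1739 = 0.0368 (the turbulent correlation is not needed).
Darcy-Weisbach: ΔP = f(L/D)(ρV²/2) = 0.0368·(196/0.297)·(1260·4.582²/2) = 0.0368·659.9·1.323e+04 = 3.213e+05 Pa.
ΔP = 3.213e+05 Pa = 321 kPa.

ΔP ≈ 321 kPa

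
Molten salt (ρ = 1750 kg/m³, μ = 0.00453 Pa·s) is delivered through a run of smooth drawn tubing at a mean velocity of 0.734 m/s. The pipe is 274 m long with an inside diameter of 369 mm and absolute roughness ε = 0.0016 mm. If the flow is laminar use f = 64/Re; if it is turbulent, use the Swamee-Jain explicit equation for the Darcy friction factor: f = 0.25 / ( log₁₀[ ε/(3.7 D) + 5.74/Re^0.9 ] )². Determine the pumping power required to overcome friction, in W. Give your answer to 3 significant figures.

P ≈ 487 W

Reynolds number Re = ρVD/μ = 1750 · 0.734 · 0.369 / 0.00453 = 1.046e+05.
Re > 4000 → turbulent. Relative roughness ε/D = 1.6e-06/0.369 = 4.34e-06. Swamee-Jain: f = 0.25/(log₁₀[4.34e-06/3.7 + 5.74/1.046e+05^0.9])² = 0.25/(log₁₀[1.17e-06 + 0.000174])² = 0.25/(-3.756)² = 0.01772.
Darcy-Weisbach: ΔP = f(L/D)(ρV²/2) = 0.01772·(274/0.369)·(1750·0.734²/2) = 0.01772·742.5·471.4 = 6204 Pa.
Q = V·A = 0.734·0.1069 = 0.07849 m³/s.
Pumping power P = QΔP = 0.07849·6204 = 486.9 W = 487 W.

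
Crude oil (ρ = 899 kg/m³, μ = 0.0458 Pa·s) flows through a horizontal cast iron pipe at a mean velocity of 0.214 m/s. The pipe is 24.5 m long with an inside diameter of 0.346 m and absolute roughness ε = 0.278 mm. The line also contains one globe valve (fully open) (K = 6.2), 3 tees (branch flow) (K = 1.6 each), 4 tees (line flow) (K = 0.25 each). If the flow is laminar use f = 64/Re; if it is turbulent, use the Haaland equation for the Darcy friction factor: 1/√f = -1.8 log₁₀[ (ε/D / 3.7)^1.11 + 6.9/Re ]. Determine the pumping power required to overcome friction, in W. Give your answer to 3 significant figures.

P ≈ 6.26 W

Reynolds number Re = ρVD/μ = 899 · 0.214 · 0.346 / 0.0458 = 1453.
Re < 2300 → laminar flow, so f = 64/Re = 64/1453 = 0.04403 (the turbulent correlation is not needed).
Total minor-loss coefficient ΣK = 1·6.2 + 3·1.6 + 4·0.25 = 12.
ΔP = [f·L/D + ΣK]·(ρV²/2) = [0.04403·24.5/0.346 + 12]·(899·0.214²/2) = [3.118 + 12]·20.59 = 311.2 Pa.
Q = V·A = 0.214·0.09402 = 0.02012 m³/s.
Pumping power P = QΔP = 0.02012·311.2 = 6.262 W = 6.26 W.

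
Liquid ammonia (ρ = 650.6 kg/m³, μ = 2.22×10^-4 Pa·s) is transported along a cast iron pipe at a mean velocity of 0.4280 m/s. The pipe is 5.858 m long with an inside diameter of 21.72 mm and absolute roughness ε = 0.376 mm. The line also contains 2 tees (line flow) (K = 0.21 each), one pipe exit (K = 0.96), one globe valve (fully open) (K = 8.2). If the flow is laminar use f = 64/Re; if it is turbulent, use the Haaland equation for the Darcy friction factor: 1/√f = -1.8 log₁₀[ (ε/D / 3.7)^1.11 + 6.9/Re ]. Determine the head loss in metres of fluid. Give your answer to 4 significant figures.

Reynolds number Re = ρVD/μ = 650.6 · 0.428 · 0.02172 / 0.000222 = 2.724e+04.
Re > 4000 → turbulent. Relative roughness ε/D = 0.000376/0.02172 = 0.0173. Haaland: 1/√f = -1.8 log₁₀[(0.0173/3.7)^1.11 + 6.9/2.724e+04] = -1.8 log₁₀[0.00259 + 0.000253] = 4.582, so f = 0.04763.
Total minor-loss coefficient ΣK = 2·0.21 + 1·0.96 + 1·8.2 = 9.58.
ΔP = [f·L/D + ΣK]·(ρV²/2) = [0.04763·5.858/0.02172 + 9.58]·(650.6·0.428²/2) = [12.84 + 9.58]·59.59 = 1336 Pa.
Head loss h_f = ΔP/(ρg) = 1336/(650.6·9.81) = 0.2094 m.

h_f ≈ 0.2094 m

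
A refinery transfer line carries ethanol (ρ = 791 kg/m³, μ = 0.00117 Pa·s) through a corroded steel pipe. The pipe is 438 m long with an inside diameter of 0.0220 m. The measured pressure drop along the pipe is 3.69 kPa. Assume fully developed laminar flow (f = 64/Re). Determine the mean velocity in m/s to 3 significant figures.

V ≈ 0.109 m/s

For laminar flow, f = 64/Re with Re = ρVD/μ, so Darcy-Weisbach reduces to ΔP = 32μLV/D². Solving for V: V = ΔP·D²/(32μL) = 3690·(0.022)²/(32·0.00117·438) = 0.1089 m/s.
Check: Re = ρVD/μ = 791·0.1089·0.022/0.00117 = 1620 < 2300, so the laminar assumption holds.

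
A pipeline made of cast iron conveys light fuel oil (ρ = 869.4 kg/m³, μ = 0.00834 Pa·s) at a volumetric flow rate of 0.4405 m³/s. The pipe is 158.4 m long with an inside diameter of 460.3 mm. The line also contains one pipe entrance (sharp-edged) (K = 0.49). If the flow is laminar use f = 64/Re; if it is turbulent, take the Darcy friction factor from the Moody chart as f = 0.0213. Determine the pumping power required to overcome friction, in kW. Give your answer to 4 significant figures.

P ≈ 10.49 kW

Cross-sectional area A = πD²/4 = π(0.4603)²/4 = 0.1664 m²; mean velocity V = Q/A = 0.4405/0.1664 = 2.647 m/s.
Reynolds number Re = ρVD/μ = 869.4 · 2.647 · 0.4603 / 0.00834 = 1.27e+05.
Re > 4000 → turbulent; use the Moody-chart value f = 0.0213.
Total minor-loss coefficient ΣK = 1·0.49 = 0.49.
ΔP = [f·L/D + ΣK]·(ρV²/2) = [0.0213·158.4/0.4603 + 0.49]·(869.4·2.647²/2) = [7.33 + 0.49]·3046 = 2.382e+04 Pa.
Pumping power P = QΔP = 0.4405·2.382e+04 = 10493 W = 10.49 kW.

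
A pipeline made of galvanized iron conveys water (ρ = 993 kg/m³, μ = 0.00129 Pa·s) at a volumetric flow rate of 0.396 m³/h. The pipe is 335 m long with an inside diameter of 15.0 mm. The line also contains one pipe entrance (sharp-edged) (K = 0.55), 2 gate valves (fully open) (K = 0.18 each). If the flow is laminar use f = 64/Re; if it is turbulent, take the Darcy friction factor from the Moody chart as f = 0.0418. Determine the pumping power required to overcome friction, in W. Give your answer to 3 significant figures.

P ≈ 19.8 W

Q = 0.396 m³/h = 0.396/3600 = 0.00011 m³/s.
Cross-sectional area A = πD²/4 = π(0.015)²/4 = 0.0001767 m²; mean velocity V = Q/A = 0.00011/0.0001767 = 0.6225 m/s.
Reynolds number Re = ρVD/μ = 993 · 0.6225 · 0.015 / 0.00129 = 7187.
Re > 4000 → turbulent; use the Moody-chart value f = 0.0418.
Total minor-loss coefficient ΣK = 1·0.55 + 2·0.18 = 0.91.
ΔP = [f·L/D + ΣK]·(ρV²/2) = [0.0418·335/0.015 + 0.91]·(993·0.6225²/2) = [933.5 + 0.91]·192.4 = 1.798e+05 Pa.
Pumping power P = QΔP = 0.00011·1.798e+05 = 19.77 W = 19.8 W.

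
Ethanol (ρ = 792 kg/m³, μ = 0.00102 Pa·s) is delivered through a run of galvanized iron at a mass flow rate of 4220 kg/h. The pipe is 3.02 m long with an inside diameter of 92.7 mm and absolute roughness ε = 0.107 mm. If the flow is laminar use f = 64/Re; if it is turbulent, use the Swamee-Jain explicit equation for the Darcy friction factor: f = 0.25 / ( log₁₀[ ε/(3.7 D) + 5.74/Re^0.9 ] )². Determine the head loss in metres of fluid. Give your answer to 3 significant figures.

h_f ≈ 0.00238 m

ṁ = 4220 kg/h = 4220/3600 = 1.172 kg/s.
A = πD²/4 = π(0.0927)²/4 = 0.006749 m²; mean velocity V = ṁ/(ρA) = 1.172/(792 · 0.006749) = 0.2193 m/s.
Reynolds number Re = ρVD/μ = 792 · 0.2193 · 0.0927 / 0.00102 = 1.578e+04.
Re > 4000 → turbulent. Relative roughness ε/D = 0.000107/0.0927 = 0.00115. Swamee-Jain: f = 0.25/(log₁₀[0.00115/3.7 + 5.74/1.578e+04^0.9])² = 0.25/(log₁₀[0.000312 + 0.000956])² = 0.25/(-2.897)² = 0.02979.
Darcy-Weisbach: ΔP = f(L/D)(ρV²/2) = 0.02979·(3.02/0.0927)·(792·0.2193²/2) = 0.02979·32.58·19.04 = 18.48 Pa.
Head loss h_f = ΔP/(ρg) = 18.48/(792·9.81) = 0.00238 m.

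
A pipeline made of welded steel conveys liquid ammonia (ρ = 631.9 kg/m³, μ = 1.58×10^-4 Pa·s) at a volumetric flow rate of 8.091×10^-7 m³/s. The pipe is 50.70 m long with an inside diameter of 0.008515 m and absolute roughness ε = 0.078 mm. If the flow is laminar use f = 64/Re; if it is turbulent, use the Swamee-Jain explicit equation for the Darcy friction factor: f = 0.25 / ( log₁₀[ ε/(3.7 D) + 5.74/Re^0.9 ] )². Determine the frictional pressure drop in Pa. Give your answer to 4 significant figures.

Cross-sectional area A = πD²/4 = π(0.008515)²/4 = 5.695e-05 m²; mean velocity V = Q/A = 8.091e-07/5.695e-05 = 0.01421 m/s.
Reynolds number Re = ρVD/μ = 631.9 · 0.01421 · 0.008515 / 0.000158 = 483.9.
Re < 2300 → laminar flow, so f = 64/Re = 64/483.9 = 0.1323 (the turbulent correlation is not needed).
Darcy-Weisbach: ΔP = f(L/D)(ρV²/2) = 0.1323·(50.7/0.008515)·(631.9·0.01421²/2) = 0.1323·5954·0.06378 = 50.23 Pa.

ΔP ≈ 50.23 Pa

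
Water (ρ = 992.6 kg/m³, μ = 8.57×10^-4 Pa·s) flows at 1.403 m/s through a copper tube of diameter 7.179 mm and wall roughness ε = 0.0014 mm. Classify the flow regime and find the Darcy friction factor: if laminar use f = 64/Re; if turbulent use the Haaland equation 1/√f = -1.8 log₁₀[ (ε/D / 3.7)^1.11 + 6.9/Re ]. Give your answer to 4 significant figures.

f ≈ 0.02986

Re = ρVD/μ = 992.6·1.403·0.007179/0.000857 = 1.167e+04.
Re > 4000 → turbulent. ε/D = 1.4e-06/0.007179 = 0.000195; Haaland: 1/√f = -1.8 log₁₀[1.78e-05 + 0.000591] = 5.787, so f = 0.02986.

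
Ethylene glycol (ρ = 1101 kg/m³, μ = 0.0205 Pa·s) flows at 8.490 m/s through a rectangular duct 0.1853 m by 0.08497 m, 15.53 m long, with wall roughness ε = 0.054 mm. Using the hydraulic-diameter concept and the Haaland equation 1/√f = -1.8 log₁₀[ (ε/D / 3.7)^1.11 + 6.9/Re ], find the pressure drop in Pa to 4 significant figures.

Hydraulic diameter D_h = 4A/P = 4·(0.1853·0.08497)/(2·(0.1853+0.08497)) = 0.06298/0.5405 = 0.1165 m.
Re = ρVD_h/μ = 1101·8.49·0.1165/0.0205 = 5.313e+04.
ε/D_h = 5.4e-05/0.1165 = 0.000463; Haaland gives 1/√f = -1.8 log₁₀[4.66e-05+0.00013] = 6.756, so f = 0.02191.
ΔP = f(L/D_h)(ρV²/2) = 0.02191·15.53/0.1165·3.968e+04 = 1.159e+05 Pa.

ΔP ≈ 115900 Pa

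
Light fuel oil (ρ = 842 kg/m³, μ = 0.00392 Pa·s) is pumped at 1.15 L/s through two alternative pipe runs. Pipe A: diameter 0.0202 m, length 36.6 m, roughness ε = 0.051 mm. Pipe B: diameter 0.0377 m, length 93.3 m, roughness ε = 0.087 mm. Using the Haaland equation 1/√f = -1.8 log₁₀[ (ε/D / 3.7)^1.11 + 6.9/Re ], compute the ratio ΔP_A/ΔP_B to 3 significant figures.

Pipe A: V = Q/A = 0.00115/0.0003205 = 3.588 m/s; Re = 1.557e+04; ε/D = 0.00252; Haaland → f = 0.0316; ΔP_A = f(L/D)(ρV²/2) = 3.104e+05 Pa.
Pipe B: V = Q/A = 0.00115/0.001116 = 1.03 m/s; Re = 8342; ε/D = 0.00231; Haaland → f = 0.0353; ΔP_B = f(L/D)(ρV²/2) = 3.903e+04 Pa.
ΔP_A/ΔP_B = 3.104e+05/3.903e+04 = 7.95.

ΔP_A/ΔP_B ≈ 7.95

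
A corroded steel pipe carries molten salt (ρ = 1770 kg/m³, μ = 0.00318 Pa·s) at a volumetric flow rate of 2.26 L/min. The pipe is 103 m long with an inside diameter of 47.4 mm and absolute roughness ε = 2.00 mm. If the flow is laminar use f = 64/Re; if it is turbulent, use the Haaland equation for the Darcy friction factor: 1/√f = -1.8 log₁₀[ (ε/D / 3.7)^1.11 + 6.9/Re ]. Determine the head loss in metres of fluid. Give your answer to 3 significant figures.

Q = 2.26 L/min = 2.26/60000 = 3.767e-05 m³/s.
Cross-sectional area A = πD²/4 = π(0.0474)²/4 = 0.001765 m²; mean velocity V = Q/A = 3.767e-05/0.001765 = 0.02135 m/s.
Reynolds number Re = ρVD/μ = 1770 · 0.02135 · 0.0474 / 0.00318 = 563.2.
Re < 2300 → laminar flow, so f = 64/Re = 64/563.2 = 0.1136 (the turbulent correlation is not needed).
Darcy-Weisbach: ΔP = f(L/D)(ρV²/2) = 0.1136·(103/0.0474)·(1770·0.02135²/2) = 0.1136·2173·0.4032 = 99.58 Pa.
Head loss h_f = ΔP/(ρg) = 99.58/(1770·9.81) = 0.00573 m.

h_f ≈ 0.00573 m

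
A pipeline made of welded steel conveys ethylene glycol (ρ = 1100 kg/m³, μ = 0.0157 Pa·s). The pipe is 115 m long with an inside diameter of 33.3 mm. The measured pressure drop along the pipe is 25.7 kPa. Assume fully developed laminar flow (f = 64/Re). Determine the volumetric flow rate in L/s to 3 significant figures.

Q ≈ 0.430 L/s

For laminar flow, f = 64/Re with Re = ρVD/μ, so Darcy-Weisbach reduces to ΔP = 32μLV/D². Solving for V: V = ΔP·D²/(32μL) = 2.57e+04·(0.0333)²/(32·0.0157·115) = 0.4933 m/s.
Check: Re = ρVD/μ = 1100·0.4933·0.0333/0.0157 = 1151 < 2300, so the laminar assumption holds.
Q = V·A = 0.4933·(π/4·0.0333²) = 0.0004296 m³/s = 0.430 L/s.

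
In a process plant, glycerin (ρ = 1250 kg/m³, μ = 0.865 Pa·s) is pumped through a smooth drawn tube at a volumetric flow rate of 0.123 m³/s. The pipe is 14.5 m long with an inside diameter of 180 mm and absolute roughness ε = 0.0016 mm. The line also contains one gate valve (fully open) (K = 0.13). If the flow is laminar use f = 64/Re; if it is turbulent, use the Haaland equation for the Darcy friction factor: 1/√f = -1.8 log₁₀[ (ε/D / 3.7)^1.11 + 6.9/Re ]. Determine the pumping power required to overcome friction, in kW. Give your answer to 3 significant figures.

Cross-sectional area A = πD²/4 = π(0.18)²/4 = 0.02545 m²; mean velocity V = Q/A = 0.123/0.02545 = 4.834 m/s.
Reynolds number Re = ρVD/μ = 1250 · 4.834 · 0.18 / 0.865 = 1257.
Re < 2300 → laminar flow, so f = 64/Re = 64/1257 = 0.0509 (the turbulent correlation is not needed).
Total minor-loss coefficient ΣK = 1·0.13 = 0.13.
ΔP = [f·L/D + ΣK]·(ρV²/2) = [0.0509·14.5/0.18 + 0.13]·(1250·4.834²/2) = [4.101 + 0.13]·1.46e+04 = 6.178e+04 Pa.
Pumping power P = QΔP = 0.123·6.178e+04 = 7598 W = 7.60 kW.

P ≈ 7.60 kW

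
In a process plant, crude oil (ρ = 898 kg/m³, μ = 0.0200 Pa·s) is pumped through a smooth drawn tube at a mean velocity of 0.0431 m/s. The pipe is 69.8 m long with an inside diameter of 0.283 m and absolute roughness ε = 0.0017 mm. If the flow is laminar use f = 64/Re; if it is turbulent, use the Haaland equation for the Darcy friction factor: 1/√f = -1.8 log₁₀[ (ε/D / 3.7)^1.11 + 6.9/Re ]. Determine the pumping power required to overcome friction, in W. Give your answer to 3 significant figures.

Reynolds number Re = ρVD/μ = 898 · 0.0431 · 0.283 / 0.02 = 547.7.
Re < 2300 → laminar flow, so f = 64/Re = 64/547.7 = 0.1169 (the turbulent correlation is not needed).
Darcy-Weisbach: ΔP = f(L/D)(ρV²/2) = 0.1169·(69.8/0.283)·(898·0.0431²/2) = 0.1169·246.6·0.8341 = 24.04 Pa.
Q = V·A = 0.0431·0.0629 = 0.002711 m³/s.
Pumping power P = QΔP = 0.002711·24.04 = 0.06517 W = 0.0652 W.

P ≈ 0.0652 W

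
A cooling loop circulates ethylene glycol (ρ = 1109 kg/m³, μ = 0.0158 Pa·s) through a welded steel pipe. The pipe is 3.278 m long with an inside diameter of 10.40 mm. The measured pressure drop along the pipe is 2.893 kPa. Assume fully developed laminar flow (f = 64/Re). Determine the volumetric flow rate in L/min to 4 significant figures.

For laminar flow, f = 64/Re with Re = ρVD/μ, so Darcy-Weisbach reduces to ΔP = 32μLV/D². Solving for V: V = ΔP·D²/(32μL) = 2893·(0.0104)²/(32·0.0158·3.278) = 0.1888 m/s.
Check: Re = ρVD/μ = 1109·0.1888·0.0104/0.0158 = 137.8 < 2300, so the laminar assumption holds.
Q = V·A = 0.1888·(π/4·0.0104²) = 1.604e-05 m³/s = 0.9623 L/min.

Q ≈ 0.9623 L/min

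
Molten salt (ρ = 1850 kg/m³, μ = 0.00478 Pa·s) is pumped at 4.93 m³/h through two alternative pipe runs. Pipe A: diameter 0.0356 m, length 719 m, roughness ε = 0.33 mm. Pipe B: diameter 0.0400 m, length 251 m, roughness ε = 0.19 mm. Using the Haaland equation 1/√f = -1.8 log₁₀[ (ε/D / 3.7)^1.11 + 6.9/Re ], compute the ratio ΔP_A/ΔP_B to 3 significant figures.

ΔP_A/ΔP_B ≈ 5.93

Pipe A: V = Q/A = 0.001369/0.0009954 = 1.376 m/s; Re = 1.896e+04; ε/D = 0.00927; Haaland → f = 0.03994; ΔP_A = f(L/D)(ρV²/2) = 1.412e+06 Pa.
Pipe B: V = Q/A = 0.001369/0.001257 = 1.09 m/s; Re = 1.687e+04; ε/D = 0.00475; Haaland → f = 0.03455; ΔP_B = f(L/D)(ρV²/2) = 2.382e+05 Pa.
ΔP_A/ΔP_B = 1.412e+06/2.382e+05 = 5.93.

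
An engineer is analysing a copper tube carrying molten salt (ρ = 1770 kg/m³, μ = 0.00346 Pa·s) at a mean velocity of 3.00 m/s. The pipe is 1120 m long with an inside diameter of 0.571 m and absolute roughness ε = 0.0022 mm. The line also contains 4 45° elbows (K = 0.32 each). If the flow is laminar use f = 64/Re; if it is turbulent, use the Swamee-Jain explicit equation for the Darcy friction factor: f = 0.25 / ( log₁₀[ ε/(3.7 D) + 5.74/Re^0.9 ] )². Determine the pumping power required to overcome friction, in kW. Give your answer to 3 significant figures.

Reynolds number Re = ρVD/μ = 1770 · 3 · 0.571 / 0.00346 = 8.763e+05.
Re > 4000 → turbulent. Relative roughness ε/D = 2.2e-06/0.571 = 3.85e-06. Swamee-Jain: f = 0.25/(log₁₀[3.85e-06/3.7 + 5.74/8.763e+05^0.9])² = 0.25/(log₁₀[1.04e-06 + 2.57e-05])² = 0.25/(-4.572)² = 0.01196.
Total minor-loss coefficient ΣK = 4·0.32 = 1.28.
ΔP = [f·L/D + ΣK]·(ρV²/2) = [0.01196·1120/0.571 + 1.28]·(1770·3²/2) = [23.46 + 1.28]·7965 = 1.97e+05 Pa.
Q = V·A = 3·0.2561 = 0.7682 m³/s.
Pumping power P = QΔP = 0.7682·1.97e+05 = 151400 W = 151 kW.

P ≈ 151 kW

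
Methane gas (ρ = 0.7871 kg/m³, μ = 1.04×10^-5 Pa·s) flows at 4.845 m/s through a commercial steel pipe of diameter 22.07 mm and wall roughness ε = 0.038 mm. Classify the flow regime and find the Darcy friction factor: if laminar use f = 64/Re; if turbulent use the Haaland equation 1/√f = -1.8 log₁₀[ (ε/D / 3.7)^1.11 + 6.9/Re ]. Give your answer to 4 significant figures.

f ≈ 0.03481

Re = ρVD/μ = 0.7871·4.845·0.02207/1.04e-05 = 8093.
Re > 4000 → turbulent. ε/D = 3.8e-05/0.02207 = 0.00172; Haaland: 1/√f = -1.8 log₁₀[0.0002 + 0.000853] = 5.36, so f = 0.03481.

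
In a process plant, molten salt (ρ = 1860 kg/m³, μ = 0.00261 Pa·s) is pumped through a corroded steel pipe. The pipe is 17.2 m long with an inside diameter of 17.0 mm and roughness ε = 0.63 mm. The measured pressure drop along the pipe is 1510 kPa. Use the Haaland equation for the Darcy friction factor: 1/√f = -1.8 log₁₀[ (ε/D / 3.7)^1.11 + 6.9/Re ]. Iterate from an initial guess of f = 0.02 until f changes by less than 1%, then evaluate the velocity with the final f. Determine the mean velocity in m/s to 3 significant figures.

V ≈ 5.04 m/s

Rearranging Darcy-Weisbach: V = √(2·ΔP·D/(f·L·ρ)). With ε/D = 0.00063/0.017 = 0.0371, iterate starting from f = 0.02:
  f = 0.02 → V = √(2·1.51e+06·0.017/(0.02·17.2·1860)) = 8.958 m/s; Re = ρVD/μ = 1.085e+05; f → 0.06293
  f = 0.06293 → V = 5.05 m/s; Re = 6.118e+04; f → 0.06312
Converged (Δf/f < 1%). With the final f = 0.06312: V = √(2·1.51e+06·0.017/(0.06312·17.2·1860)) = 5.042 m/s.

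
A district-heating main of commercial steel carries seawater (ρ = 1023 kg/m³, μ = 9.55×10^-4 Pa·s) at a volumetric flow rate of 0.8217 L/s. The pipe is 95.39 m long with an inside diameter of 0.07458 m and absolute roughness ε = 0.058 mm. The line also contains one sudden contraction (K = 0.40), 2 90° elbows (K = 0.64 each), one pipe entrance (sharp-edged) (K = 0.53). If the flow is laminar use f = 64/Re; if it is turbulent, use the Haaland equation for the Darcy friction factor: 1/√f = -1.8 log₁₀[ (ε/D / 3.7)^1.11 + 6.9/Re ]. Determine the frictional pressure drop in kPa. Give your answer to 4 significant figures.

ΔP ≈ 0.7097 kPa

Q = 0.8217 L/s = 0.8217/1000 = 0.0008217 m³/s.
Cross-sectional area A = πD²/4 = π(0.07458)²/4 = 0.004369 m²; mean velocity V = Q/A = 0.0008217/0.004369 = 0.1881 m/s.
Reynolds number Re = ρVD/μ = 1023 · 0.1881 · 0.07458 / 0.000955 = 1.503e+04.
Re > 4000 → turbulent. Relative roughness ε/D = 5.8e-05/0.07458 = 0.000778. Haaland: 1/√f = -1.8 log₁₀[(0.000778/3.7)^1.11 + 6.9/1.503e+04] = -1.8 log₁₀[8.28e-05 + 0.000459] = 5.879, so f = 0.02893.
Total minor-loss coefficient ΣK = 1·0.4 + 2·0.64 + 1·0.53 = 2.21.
ΔP = [f·L/D + ΣK]·(ρV²/2) = [0.02893·95.39/0.07458 + 2.21]·(1023·0.1881²/2) = [37.01 + 2.21]·18.1 = 709.7 Pa.
ΔP = 709.7 Pa = 0.7097 kPa.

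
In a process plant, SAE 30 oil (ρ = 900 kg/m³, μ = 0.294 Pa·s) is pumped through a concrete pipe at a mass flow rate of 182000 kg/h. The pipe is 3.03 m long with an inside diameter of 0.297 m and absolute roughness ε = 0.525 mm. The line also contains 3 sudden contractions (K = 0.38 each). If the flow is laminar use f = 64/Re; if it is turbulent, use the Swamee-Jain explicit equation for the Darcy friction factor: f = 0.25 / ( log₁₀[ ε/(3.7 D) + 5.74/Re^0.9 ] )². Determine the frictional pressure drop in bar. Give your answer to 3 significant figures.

ΔP ≈ 0.00599 bar

ṁ = 182000 kg/h = 182000/3600 = 50.56 kg/s.
A = πD²/4 = π(0.297)²/4 = 0.06928 m²; mean velocity V = ṁ/(ρA) = 50.56/(900 · 0.06928) = 0.8108 m/s.
Reynolds number Re = ρVD/μ = 900 · 0.8108 · 0.297 / 0.294 = 737.2.
Re < 2300 → laminar flow, so f = 64/Re = 64/737.2 = 0.08682 (the turbulent correlation is not needed).
Total minor-loss coefficient ΣK = 3·0.38 = 1.14.
ΔP = [f·L/D + ΣK]·(ρV²/2) = [0.08682·3.03/0.297 + 1.14]·(900·0.8108²/2) = [0.8857 + 1.14]·295.8 = 599.3 Pa.
ΔP = 599.3 Pa = 0.00599 bar.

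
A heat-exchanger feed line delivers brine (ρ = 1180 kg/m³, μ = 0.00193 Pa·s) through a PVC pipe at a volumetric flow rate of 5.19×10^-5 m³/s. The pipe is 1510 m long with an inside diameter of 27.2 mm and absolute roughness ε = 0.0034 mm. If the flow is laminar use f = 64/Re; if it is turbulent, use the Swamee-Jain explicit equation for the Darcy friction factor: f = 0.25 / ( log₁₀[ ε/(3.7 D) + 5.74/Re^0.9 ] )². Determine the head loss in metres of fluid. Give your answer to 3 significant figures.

Cross-sectional area A = πD²/4 = π(0.0272)²/4 = 0.0005811 m²; mean velocity V = Q/A = 5.19e-05/0.0005811 = 0.08932 m/s.
Reynolds number Re = ρVD/μ = 1180 · 0.08932 · 0.0272 / 0.00193 = 1485.
Re < 2300 → laminar flow, so f = 64/Re = 64/1485 = 0.04309 (the turbulent correlation is not needed).
Darcy-Weisbach: ΔP = f(L/D)(ρV²/2) = 0.04309·(1510/0.0272)·(1180·0.08932²/2) = 0.04309·5.551e+04·4.707 = 1.126e+04 Pa.
Head loss h_f = ΔP/(ρg) = 1.126e+04/(1180·9.81) = 0.973 m.

h_f ≈ 0.973 m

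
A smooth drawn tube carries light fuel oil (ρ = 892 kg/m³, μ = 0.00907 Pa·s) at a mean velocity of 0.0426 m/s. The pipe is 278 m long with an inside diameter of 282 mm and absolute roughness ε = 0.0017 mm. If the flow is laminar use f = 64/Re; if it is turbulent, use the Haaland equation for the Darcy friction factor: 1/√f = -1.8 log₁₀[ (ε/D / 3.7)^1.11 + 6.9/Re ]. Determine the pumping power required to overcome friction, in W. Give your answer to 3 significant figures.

Reynolds number Re = ρVD/μ = 892 · 0.0426 · 0.282 / 0.00907 = 1181.
Re < 2300 → laminar flow, so f = 64/Re = 64/1181 = 0.05417 (the turbulent correlation is not needed).
Darcy-Weisbach: ΔP = f(L/D)(ρV²/2) = 0.05417·(278/0.282)·(892·0.0426²/2) = 0.05417·985.8·0.8094 = 43.22 Pa.
Q = V·A = 0.0426·0.06246 = 0.002661 m³/s.
Pumping power P = QΔP = 0.002661·43.22 = 0.1150 W = 0.115 W.

P ≈ 0.115 W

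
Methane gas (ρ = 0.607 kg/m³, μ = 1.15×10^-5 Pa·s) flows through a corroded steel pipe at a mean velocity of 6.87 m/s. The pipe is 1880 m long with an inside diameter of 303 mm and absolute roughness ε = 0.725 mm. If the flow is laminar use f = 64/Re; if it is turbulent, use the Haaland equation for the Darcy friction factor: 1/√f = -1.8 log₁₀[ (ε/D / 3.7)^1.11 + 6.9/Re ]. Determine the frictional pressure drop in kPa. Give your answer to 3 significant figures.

Reynolds number Re = ρVD/μ = 0.607 · 6.87 · 0.303 / 1.15e-05 = 1.099e+05.
Re > 4000 → turbulent. Relative roughness ε/D = 0.000725/0.303 = 0.00239. Haaland: 1/√f = -1.8 log₁₀[(0.00239/3.7)^1.11 + 6.9/1.099e+05] = -1.8 log₁₀[0.000288 + 6.28e-05] = 6.218, so f = 0.02586.
Darcy-Weisbach: ΔP = f(L/D)(ρV²/2) = 0.02586·(1880/0.303)·(0.607·6.87²/2) = 0.02586·6205·14.32 = 2299 Pa.
ΔP = 2299 Pa = 2.30 kPa.

ΔP ≈ 2.30 kPa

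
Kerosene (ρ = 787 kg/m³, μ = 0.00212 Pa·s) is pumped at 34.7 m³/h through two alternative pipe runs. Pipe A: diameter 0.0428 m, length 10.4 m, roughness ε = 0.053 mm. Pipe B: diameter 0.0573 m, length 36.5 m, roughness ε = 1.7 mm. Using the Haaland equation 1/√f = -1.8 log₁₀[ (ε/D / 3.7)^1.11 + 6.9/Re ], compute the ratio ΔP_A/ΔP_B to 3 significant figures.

Pipe A: V = Q/A = 0.009639/0.001439 = 6.7 m/s; Re = 1.064e+05; ε/D = 0.00124; Haaland → f = 0.02265; ΔP_A = f(L/D)(ρV²/2) = 9.722e+04 Pa.
Pipe B: V = Q/A = 0.009639/0.002579 = 3.738 m/s; Re = 7.951e+04; ε/D = 0.0297; Haaland → f = 0.05742; ΔP_B = f(L/D)(ρV²/2) = 2.011e+05 Pa.
ΔP_A/ΔP_B = 9.722e+04/2.011e+05 = 0.483.

ΔP_A/ΔP_B ≈ 0.483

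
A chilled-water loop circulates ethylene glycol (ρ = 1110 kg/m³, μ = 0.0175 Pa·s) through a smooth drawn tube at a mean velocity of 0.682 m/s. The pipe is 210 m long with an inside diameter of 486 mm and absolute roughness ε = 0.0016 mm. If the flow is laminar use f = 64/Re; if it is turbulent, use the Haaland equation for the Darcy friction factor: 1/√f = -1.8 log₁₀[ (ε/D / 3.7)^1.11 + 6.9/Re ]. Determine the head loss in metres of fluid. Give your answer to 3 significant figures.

h_f ≈ 0.261 m

Reynolds number Re = ρVD/μ = 1110 · 0.682 · 0.486 / 0.0175 = 2.102e+04.
Re > 4000 → turbulent. Relative roughness ε/D = 1.6e-06/0.486 = 3.29e-06. Haaland: 1/√f = -1.8 log₁₀[(3.29e-06/3.7)^1.11 + 6.9/2.102e+04] = -1.8 log₁₀[1.92e-07 + 0.000328] = 6.27, so f = 0.02543.
Darcy-Weisbach: ΔP = f(L/D)(ρV²/2) = 0.02543·(210/0.486)·(1110·0.682²/2) = 0.02543·432.1·258.1 = 2837 Pa.
Head loss h_f = ΔP/(ρg) = 2837/(1110·9.81) = 0.261 m.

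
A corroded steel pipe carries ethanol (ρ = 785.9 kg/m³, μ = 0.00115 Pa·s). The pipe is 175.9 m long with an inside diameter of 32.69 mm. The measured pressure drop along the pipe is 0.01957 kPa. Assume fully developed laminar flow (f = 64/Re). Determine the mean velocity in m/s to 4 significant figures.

For laminar flow, f = 64/Re with Re = ρVD/μ, so Darcy-Weisbach reduces to ΔP = 32μLV/D². Solving for V: V = ΔP·D²/(32μL) = 19.57·(0.03269)²/(32·0.00115·175.9) = 0.003231 m/s.
Check: Re = ρVD/μ = 785.9·0.003231·0.03269/0.00115 = 72.18 < 2300, so the laminar assumption holds.

V ≈ 0.003231 m/s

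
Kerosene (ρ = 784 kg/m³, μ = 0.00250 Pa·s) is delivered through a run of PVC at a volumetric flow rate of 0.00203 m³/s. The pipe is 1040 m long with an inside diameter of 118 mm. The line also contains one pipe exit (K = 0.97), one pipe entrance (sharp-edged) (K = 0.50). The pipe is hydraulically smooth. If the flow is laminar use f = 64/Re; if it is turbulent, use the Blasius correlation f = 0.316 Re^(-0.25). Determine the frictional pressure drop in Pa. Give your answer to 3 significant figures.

ΔP ≈ 4150 Pa

Cross-sectional area A = πD²/4 = π(0.118)²/4 = 0.01094 m²; mean velocity V = Q/A = 0.00203/0.01094 = 0.1856 m/s.
Reynolds number Re = ρVD/μ = 784 · 0.1856 · 0.118 / 0.0025 = 6869.
Re > 4000 → turbulent. Smooth-pipe (Blasius): f = 0.316 Re^(-0.25) = 0.316/(6869)^0.25 = 0.03471.
Total minor-loss coefficient ΣK = 1·0.97 + 1·0.5 = 1.47.
ΔP = [f·L/D + ΣK]·(ρV²/2) = [0.03471·1040/0.118 + 1.47]·(784·0.1856²/2) = [305.9 + 1.47]·13.51 = 4152 Pa.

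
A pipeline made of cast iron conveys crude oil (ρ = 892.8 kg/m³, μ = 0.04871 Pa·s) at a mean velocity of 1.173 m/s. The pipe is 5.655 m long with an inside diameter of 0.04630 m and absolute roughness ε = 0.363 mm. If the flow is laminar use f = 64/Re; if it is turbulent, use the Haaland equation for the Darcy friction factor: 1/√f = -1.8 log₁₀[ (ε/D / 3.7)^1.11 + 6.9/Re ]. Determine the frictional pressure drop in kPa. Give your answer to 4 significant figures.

Reynolds number Re = ρVD/μ = 892.8 · 1.173 · 0.0463 / 0.0487 = 995.4.
Re < 2300 → laminar flow, so f = 64/Re = 64/995.4 = 0.06429 (the turbulent correlation is not needed).
Darcy-Weisbach: ΔP = f(L/D)(ρV²/2) = 0.06429·(5.655/0.0463)·(892.8·1.173²/2) = 0.06429·122.1·614.2 = 4823 Pa.
ΔP = 4823 Pa = 4.823 kPa.

ΔP ≈ 4.823 kPa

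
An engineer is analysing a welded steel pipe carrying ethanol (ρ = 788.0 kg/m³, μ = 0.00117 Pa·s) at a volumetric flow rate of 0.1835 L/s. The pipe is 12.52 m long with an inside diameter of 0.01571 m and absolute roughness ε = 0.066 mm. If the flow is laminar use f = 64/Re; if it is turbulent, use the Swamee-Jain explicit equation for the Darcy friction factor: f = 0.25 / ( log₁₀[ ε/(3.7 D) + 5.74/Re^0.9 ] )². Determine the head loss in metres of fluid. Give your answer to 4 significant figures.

h_f ≈ 1.357 m

Q = 0.1835 L/s = 0.1835/1000 = 0.0001835 m³/s.
Cross-sectional area A = πD²/4 = π(0.01571)²/4 = 0.0001938 m²; mean velocity V = Q/A = 0.0001835/0.0001938 = 0.9467 m/s.
Reynolds number Re = ρVD/μ = 788 · 0.9467 · 0.01571 / 0.00117 = 1.002e+04.
Re > 4000 → turbulent. Relative roughness ε/D = 6.6e-05/0.01571 = 0.0042. Swamee-Jain: f = 0.25/(log₁₀[0.0042/3.7 + 5.74/1.002e+04^0.9])² = 0.25/(log₁₀[0.00114 + 0.00144])² = 0.25/(-2.589)² = 0.03729.
Darcy-Weisbach: ΔP = f(L/D)(ρV²/2) = 0.03729·(12.52/0.01571)·(788·0.9467²/2) = 0.03729·796.9·353.1 = 1.049e+04 Pa.
Head loss h_f = ΔP/(ρg) = 1.049e+04/(788·9.81) = 1.357 m.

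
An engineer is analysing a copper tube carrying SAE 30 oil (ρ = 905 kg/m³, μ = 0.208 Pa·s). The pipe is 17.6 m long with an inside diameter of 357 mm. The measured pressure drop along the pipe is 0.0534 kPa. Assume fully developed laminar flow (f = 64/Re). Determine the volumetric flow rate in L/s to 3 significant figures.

For laminar flow, f = 64/Re with Re = ρVD/μ, so Darcy-Weisbach reduces to ΔP = 32μLV/D². Solving for V: V = ΔP·D²/(32μL) = 53.4·(0.357)²/(32·0.208·17.6) = 0.0581 m/s.
Check: Re = ρVD/μ = 905·0.0581·0.357/0.208 = 90.24 < 2300, so the laminar assumption holds.
Q = V·A = 0.0581·(π/4·0.357²) = 0.005815 m³/s = 5.82 L/s.

Q ≈ 5.82 L/s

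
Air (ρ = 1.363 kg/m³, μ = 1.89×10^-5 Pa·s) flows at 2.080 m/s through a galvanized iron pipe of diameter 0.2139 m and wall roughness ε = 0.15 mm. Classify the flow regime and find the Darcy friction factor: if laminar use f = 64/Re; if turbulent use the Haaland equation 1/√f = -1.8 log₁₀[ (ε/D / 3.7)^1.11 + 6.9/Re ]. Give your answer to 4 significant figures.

Re = ρVD/μ = 1.363·2.08·0.2139/1.89e-05 = 3.209e+04.
Re > 4000 → turbulent. ε/D = 0.00015/0.2139 = 0.000701; Haaland: 1/√f = -1.8 log₁₀[7.38e-05 + 0.000215] = 6.371, so f = 0.02464.

f ≈ 0.02464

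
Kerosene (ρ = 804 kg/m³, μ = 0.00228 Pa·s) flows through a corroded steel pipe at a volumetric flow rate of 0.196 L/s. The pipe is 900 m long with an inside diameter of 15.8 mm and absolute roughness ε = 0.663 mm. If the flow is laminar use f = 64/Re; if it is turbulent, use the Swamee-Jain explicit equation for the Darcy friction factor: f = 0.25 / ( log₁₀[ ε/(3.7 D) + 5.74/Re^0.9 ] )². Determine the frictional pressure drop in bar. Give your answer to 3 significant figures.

ΔP ≈ 16.5 bar

Q = 0.196 L/s = 0.196/1000 = 0.000196 m³/s.
Cross-sectional area A = πD²/4 = π(0.0158)²/4 = 0.0001961 m²; mean velocity V = Q/A = 0.000196/0.0001961 = 0.9997 m/s.
Reynolds number Re = ρVD/μ = 804 · 0.9997 · 0.0158 / 0.00228 = 5570.
Re > 4000 → turbulent. Relative roughness ε/D = 0.000663/0.0158 = 0.042. Swamee-Jain: f = 0.25/(log₁₀[0.042/3.7 + 5.74/5570^0.9])² = 0.25/(log₁₀[0.0113 + 0.00244])² = 0.25/(-1.861)² = 0.07221.
Darcy-Weisbach: ΔP = f(L/D)(ρV²/2) = 0.07221·(900/0.0158)·(804·0.9997²/2) = 0.07221·5.696e+04·401.7 = 1.652e+06 Pa.
ΔP = 1.652e+06 Pa = 16.5 bar.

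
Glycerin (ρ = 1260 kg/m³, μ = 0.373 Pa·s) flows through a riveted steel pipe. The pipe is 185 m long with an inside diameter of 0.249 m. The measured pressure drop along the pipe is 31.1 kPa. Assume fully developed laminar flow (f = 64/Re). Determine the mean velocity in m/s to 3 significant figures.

For laminar flow, f = 64/Re with Re = ρVD/μ, so Darcy-Weisbach reduces to ΔP = 32μLV/D². Solving for V: V = ΔP·D²/(32μL) = 3.11e+04·(0.249)²/(32·0.373·185) = 0.8732 m/s.
Check: Re = ρVD/μ = 1260·0.8732·0.249/0.373 = 734.5 < 2300, so the laminar assumption holds.

V ≈ 0.873 m/s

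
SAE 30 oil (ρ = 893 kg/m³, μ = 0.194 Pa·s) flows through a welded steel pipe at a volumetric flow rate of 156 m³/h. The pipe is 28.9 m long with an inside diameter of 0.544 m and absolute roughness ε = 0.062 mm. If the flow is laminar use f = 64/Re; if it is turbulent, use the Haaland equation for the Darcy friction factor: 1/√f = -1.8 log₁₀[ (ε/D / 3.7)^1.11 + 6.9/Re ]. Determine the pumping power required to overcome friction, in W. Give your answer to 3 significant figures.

Q = 156 m³/h = 156/3600 = 0.04333 m³/s.
Cross-sectional area A = πD²/4 = π(0.544)²/4 = 0.2324 m²; mean velocity V = Q/A = 0.04333/0.2324 = 0.1864 m/s.
Reynolds number Re = ρVD/μ = 893 · 0.1864 · 0.544 / 0.194 = 466.9.
Re < 2300 → laminar flow, so f = 64/Re = 64/466.9 = 0.1371 (the turbulent correlation is not needed).
Darcy-Weisbach: ΔP = f(L/D)(ρV²/2) = 0.1371·(28.9/0.544)·(893·0.1864²/2) = 0.1371·53.12·15.52 = 113 Pa.
Pumping power P = QΔP = 0.04333·113 = 4.898 W = 4.90 W.

P ≈ 4.90 W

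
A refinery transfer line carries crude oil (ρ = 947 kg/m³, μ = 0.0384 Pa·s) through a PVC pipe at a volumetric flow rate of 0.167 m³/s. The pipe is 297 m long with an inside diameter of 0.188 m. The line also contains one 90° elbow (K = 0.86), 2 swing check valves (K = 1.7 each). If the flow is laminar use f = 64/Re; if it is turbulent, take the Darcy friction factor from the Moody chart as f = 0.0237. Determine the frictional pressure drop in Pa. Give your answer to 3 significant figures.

Cross-sectional area A = πD²/4 = π(0.188)²/4 = 0.02776 m²; mean velocity V = Q/A = 0.167/0.02776 = 6.016 m/s.
Reynolds number Re = ρVD/μ = 947 · 6.016 · 0.188 / 0.0384 = 2.789e+04.
Re > 4000 → turbulent; use the Moody-chart value f = 0.0237.
Total minor-loss coefficient ΣK = 1·0.86 + 2·1.7 = 4.26.
ΔP = [f·L/D + ΣK]·(ρV²/2) = [0.0237·297/0.188 + 4.26]·(947·6.016²/2) = [37.44 + 4.26]·1.714e+04 = 7.146e+05 Pa.

ΔP ≈ 715000 Pa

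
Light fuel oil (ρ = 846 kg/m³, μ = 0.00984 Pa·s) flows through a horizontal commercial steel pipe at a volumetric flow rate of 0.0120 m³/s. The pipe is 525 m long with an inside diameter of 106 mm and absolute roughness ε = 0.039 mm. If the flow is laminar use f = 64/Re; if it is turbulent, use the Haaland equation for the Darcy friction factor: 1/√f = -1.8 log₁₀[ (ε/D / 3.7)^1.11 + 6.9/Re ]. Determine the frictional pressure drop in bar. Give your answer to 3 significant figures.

Cross-sectional area A = πD²/4 = π(0.106)²/4 = 0.008825 m²; mean velocity V = Q/A = 0.012/0.008825 = 1.36 m/s.
Reynolds number Re = ρVD/μ = 846 · 1.36 · 0.106 / 0.00984 = 1.239e+04.
Re > 4000 → turbulent. Relative roughness ε/D = 3.9e-05/0.106 = 0.000368. Haaland: 1/√f = -1.8 log₁₀[(0.000368/3.7)^1.11 + 6.9/1.239e+04] = -1.8 log₁₀[3.61e-05 + 0.000557] = 5.809, so f = 0.02964.
Darcy-Weisbach: ΔP = f(L/D)(ρV²/2) = 0.02964·(525/0.106)·(846·1.36²/2) = 0.02964·4953·782.2 = 1.148e+05 Pa.
ΔP = 1.148e+05 Pa = 1.15 bar.

ΔP ≈ 1.15 bar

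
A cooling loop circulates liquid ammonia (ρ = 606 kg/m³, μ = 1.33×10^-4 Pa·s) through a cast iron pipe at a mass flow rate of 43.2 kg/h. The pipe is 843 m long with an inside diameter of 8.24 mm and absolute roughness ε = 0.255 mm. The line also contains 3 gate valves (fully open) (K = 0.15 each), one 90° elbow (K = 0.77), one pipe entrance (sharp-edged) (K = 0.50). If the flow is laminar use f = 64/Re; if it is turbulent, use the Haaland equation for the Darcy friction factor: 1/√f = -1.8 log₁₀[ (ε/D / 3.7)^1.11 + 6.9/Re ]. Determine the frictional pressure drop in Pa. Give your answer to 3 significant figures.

ΔP ≈ 257000 Pa

ṁ = 43.2 kg/h = 43.2/3600 = 0.012 kg/s.
A = πD²/4 = π(0.00824)²/4 = 5.333e-05 m²; mean velocity V = ṁ/(ρA) = 0.012/(606 · 5.333e-05) = 0.3713 m/s.
Reynolds number Re = ρVD/μ = 606 · 0.3713 · 0.00824 / 0.000133 = 1.394e+04.
Re > 4000 → turbulent. Relative roughness ε/D = 0.000255/0.00824 = 0.0309. Haaland: 1/√f = -1.8 log₁₀[(0.0309/3.7)^1.11 + 6.9/1.394e+04] = -1.8 log₁₀[0.00494 + 0.000495] = 4.076, so f = 0.06018.
Total minor-loss coefficient ΣK = 3·0.15 + 1·0.77 + 1·0.5 = 1.72.
ΔP = [f·L/D + ΣK]·(ρV²/2) = [0.06018·843/0.00824 + 1.72]·(606·0.3713²/2) = [6157 + 1.72]·41.78 = 2.573e+05 Pa.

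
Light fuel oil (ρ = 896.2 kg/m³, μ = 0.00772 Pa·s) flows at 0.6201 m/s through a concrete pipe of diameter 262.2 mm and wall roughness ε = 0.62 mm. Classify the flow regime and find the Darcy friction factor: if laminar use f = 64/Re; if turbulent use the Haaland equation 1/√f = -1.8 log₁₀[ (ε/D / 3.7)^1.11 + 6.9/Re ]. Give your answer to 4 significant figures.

Re = ρVD/μ = 896.2·0.6201·0.2622/0.00772 = 1.887e+04.
Re > 4000 → turbulent. ε/D = 0.00062/0.2622 = 0.00236; Haaland: 1/√f = -1.8 log₁₀[0.000285 + 0.000366] = 5.737, so f = 0.03039.

f ≈ 0.03039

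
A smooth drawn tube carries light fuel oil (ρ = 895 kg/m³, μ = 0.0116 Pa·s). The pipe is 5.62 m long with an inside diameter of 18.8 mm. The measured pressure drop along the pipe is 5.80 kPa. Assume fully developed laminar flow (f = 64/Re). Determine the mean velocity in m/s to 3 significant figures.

For laminar flow, f = 64/Re with Re = ρVD/μ, so Darcy-Weisbach reduces to ΔP = 32μLV/D². Solving for V: V = ΔP·D²/(32μL) = 5800·(0.0188)²/(32·0.0116·5.62) = 0.9827 m/s.
Check: Re = ρVD/μ = 895·0.9827·0.0188/0.0116 = 1425 < 2300, so the laminar assumption holds.

V ≈ 0.983 m/s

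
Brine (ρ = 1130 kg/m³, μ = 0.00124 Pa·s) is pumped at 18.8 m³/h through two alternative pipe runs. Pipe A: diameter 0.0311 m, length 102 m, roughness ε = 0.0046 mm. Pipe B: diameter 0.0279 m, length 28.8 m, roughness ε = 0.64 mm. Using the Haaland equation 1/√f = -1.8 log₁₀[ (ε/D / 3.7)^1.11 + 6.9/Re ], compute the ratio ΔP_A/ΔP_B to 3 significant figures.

Pipe A: V = Q/A = 0.005222/0.0007596 = 6.875 m/s; Re = 1.948e+05; ε/D = 0.000148; Haaland → f = 0.01658; ΔP_A = f(L/D)(ρV²/2) = 1.452e+06 Pa.
Pipe B: V = Q/A = 0.005222/0.0006114 = 8.542 m/s; Re = 2.172e+05; ε/D = 0.0229; Haaland → f = 0.05156; ΔP_B = f(L/D)(ρV²/2) = 2.194e+06 Pa.
ΔP_A/ΔP_B = 1.452e+06/2.194e+06 = 0.662.

ΔP_A/ΔP_B ≈ 0.662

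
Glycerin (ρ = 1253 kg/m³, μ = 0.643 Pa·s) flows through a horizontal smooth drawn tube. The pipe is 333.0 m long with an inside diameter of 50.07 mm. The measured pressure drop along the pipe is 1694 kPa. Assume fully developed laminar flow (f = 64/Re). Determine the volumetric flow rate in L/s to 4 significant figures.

For laminar flow, f = 64/Re with Re = ρVD/μ, so Darcy-Weisbach reduces to ΔP = 32μLV/D². Solving for V: V = ΔP·D²/(32μL) = 1.694e+06·(0.05007)²/(32·0.643·333) = 0.6198 m/s.
Check: Re = ρVD/μ = 1253·0.6198·0.05007/0.643 = 60.48 < 2300, so the laminar assumption holds.
Q = V·A = 0.6198·(π/4·0.05007²) = 0.00122 m³/s = 1.220 L/s.

Q ≈ 1.220 L/s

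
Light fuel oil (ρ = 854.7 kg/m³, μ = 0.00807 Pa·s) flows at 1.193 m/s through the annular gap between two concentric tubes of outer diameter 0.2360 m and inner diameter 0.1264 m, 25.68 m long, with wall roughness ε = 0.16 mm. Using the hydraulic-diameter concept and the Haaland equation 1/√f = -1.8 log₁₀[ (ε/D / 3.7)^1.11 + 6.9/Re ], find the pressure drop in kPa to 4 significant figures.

Hydraulic diameter D_h = 4A/P = D_o - D_i = 0.236 - 0.1264 = 0.1096 m.
Re = ρVD_h/μ = 854.7·1.193·0.1096/0.00807 = 1.385e+04.
ε/D_h = 0.00016/0.1096 = 0.00146; Haaland gives 1/√f = -1.8 log₁₀[0.000167+0.000498] = 5.719, so f = 0.03057.
ΔP = f(L/D_h)(ρV²/2) = 0.03057·25.68/0.1096·608.2 = 4357 Pa.
ΔP = 4.357 kPa.

ΔP ≈ 4.357 kPa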